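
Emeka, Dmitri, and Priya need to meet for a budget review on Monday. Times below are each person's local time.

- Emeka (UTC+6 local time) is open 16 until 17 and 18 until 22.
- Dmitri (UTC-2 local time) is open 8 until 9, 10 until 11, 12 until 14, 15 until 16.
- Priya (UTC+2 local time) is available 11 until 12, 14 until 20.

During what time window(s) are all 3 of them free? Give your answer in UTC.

Emeka in UTC: 10:00-11:00, 12:00-16:00 (subtract 6h to convert from UTC+6).
Dmitri in UTC: 10:00-11:00, 12:00-13:00, 14:00-16:00, 17:00-18:00 (add 2h to convert from UTC-2).
Priya in UTC: 09:00-10:00, 12:00-18:00 (subtract 2h to convert from UTC+2).
Emeka ∩ Dmitri: 10:00-11:00, 12:00-13:00, 14:00-16:00.
Emeka ∩ Dmitri ∩ Priya: 12:00-13:00, 14:00-16:00.

12:00-13:00, 14:00-16:00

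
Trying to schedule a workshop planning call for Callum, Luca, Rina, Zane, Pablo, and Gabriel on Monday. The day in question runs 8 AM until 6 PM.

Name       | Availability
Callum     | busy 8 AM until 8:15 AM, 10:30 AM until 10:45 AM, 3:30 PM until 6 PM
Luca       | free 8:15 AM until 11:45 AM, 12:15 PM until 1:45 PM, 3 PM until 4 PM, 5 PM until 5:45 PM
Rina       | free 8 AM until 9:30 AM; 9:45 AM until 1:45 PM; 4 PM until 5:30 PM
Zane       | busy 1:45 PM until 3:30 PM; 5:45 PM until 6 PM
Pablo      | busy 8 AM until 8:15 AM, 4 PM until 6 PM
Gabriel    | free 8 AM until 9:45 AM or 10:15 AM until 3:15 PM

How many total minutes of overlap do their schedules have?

Callum free: 08:15-10:30, 10:45-15:30 (invert busy blocks within the working day).
Luca free: 08:15-11:45, 12:15-13:45, 15:00-16:00, 17:00-17:45.
Rina free: 08:00-09:30, 09:45-13:45, 16:00-17:30.
Zane free: 08:00-13:45, 15:30-17:45 (invert busy blocks within the working day).
Pablo free: 08:15-16:00 (invert busy blocks within the working day).
Gabriel free: 08:00-09:45, 10:15-15:15.
Callum ∩ Luca: 08:15-10:30, 10:45-11:45, 12:15-13:45, 15:00-15:30.
Callum ∩ Luca ∩ Rina: 08:15-09:30, 09:45-10:30, 10:45-11:45, 12:15-13:45.
Callum ∩ Luca ∩ Rina ∩ Zane: 08:15-09:30, 09:45-10:30, 10:45-11:45, 12:15-13:45.
Callum ∩ Luca ∩ Rina ∩ Zane ∩ Pablo: 08:15-09:30, 09:45-10:30, 10:45-11:45, 12:15-13:45.
Callum ∩ Luca ∩ Rina ∩ Zane ∩ Pablo ∩ Gabriel: 08:15-09:30, 10:15-10:30, 10:45-11:45, 12:15-13:45.
Those are the intersection windows.
Summing the common windows: 75 + 15 + 60 + 90 = 240 minutes.

240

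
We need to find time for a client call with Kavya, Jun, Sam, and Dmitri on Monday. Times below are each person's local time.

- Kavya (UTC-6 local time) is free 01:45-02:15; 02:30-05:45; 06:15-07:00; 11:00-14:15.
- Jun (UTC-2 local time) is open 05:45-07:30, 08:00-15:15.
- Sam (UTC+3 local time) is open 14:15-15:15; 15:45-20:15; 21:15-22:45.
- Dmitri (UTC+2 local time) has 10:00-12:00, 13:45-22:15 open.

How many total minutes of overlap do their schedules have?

30

Kavya in UTC: 07:45-08:15, 08:30-11:45, 12:15-13:00, 17:00-20:15 (add 6h to convert from UTC-6).
Jun in UTC: 07:45-09:30, 10:00-17:15 (add 2h to convert from UTC-2).
Sam in UTC: 11:15-12:15, 12:45-17:15, 18:15-19:45 (subtract 3h to convert from UTC+3).
Dmitri in UTC: 08:00-10:00, 11:45-20:15 (subtract 2h to convert from UTC+2).
Kavya ∩ Jun: 07:45-08:15, 08:30-09:30, 10:00-11:45, 12:15-13:00, 17:00-17:15.
Kavya ∩ Jun ∩ Sam: 11:15-11:45, 12:45-13:00, 17:00-17:15.
Kavya ∩ Jun ∩ Sam ∩ Dmitri: 12:45-13:00, 17:00-17:15.
So the common availability across everyone is 12:45-13:00, 17:00-17:15.
Summing the common windows: 15 + 15 = 30 minutes.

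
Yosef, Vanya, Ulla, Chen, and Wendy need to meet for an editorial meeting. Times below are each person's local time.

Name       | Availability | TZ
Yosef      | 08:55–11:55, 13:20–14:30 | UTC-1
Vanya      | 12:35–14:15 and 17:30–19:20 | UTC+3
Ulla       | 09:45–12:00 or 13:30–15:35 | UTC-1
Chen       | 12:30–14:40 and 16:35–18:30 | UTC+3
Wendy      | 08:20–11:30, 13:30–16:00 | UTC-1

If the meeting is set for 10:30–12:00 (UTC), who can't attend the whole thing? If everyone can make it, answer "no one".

Yosef in UTC: 09:55-12:55, 14:20-15:30 (add 1h to convert from UTC-1).
Vanya in UTC: 09:35-11:15, 14:30-16:20 (subtract 3h to convert from UTC+3).
Ulla in UTC: 10:45-13:00, 14:30-16:35 (add 1h to convert from UTC-1).
Chen in UTC: 09:30-11:40, 13:35-15:30 (subtract 3h to convert from UTC+3).
Wendy in UTC: 09:20-12:30, 14:30-17:00 (add 1h to convert from UTC-1).
Yosef: free for 10:30-12:00. Vanya: not fully free for 10:30-12:00. Ulla: not fully free for 10:30-12:00. Chen: not fully free for 10:30-12:00. Wendy: free for 10:30-12:00.

Chen, Ulla, Vanya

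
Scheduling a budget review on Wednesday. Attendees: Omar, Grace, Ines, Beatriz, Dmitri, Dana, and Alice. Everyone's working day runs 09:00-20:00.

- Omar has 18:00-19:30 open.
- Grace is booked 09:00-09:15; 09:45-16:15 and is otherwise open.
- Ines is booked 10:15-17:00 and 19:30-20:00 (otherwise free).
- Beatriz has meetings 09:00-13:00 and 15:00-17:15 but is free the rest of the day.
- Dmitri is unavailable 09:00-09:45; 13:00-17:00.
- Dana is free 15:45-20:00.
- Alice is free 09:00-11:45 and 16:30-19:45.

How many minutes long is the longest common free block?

Omar free: 18:00-19:30.
Grace free: 09:15-09:45, 16:15-20:00 (invert busy blocks within the working day).
Ines free: 09:00-10:15, 17:00-19:30 (invert busy blocks within the working day).
Beatriz free: 13:00-15:00, 17:15-20:00 (invert busy blocks within the working day).
Dmitri free: 09:45-13:00, 17:00-20:00 (invert busy blocks within the working day).
Dana free: 15:45-20:00.
Alice free: 09:00-11:45, 16:30-19:45.
Omar ∩ Grace: 18:00-19:30.
Omar ∩ Grace ∩ Ines: 18:00-19:30.
Omar ∩ Grace ∩ Ines ∩ Beatriz: 18:00-19:30.
Omar ∩ Grace ∩ Ines ∩ Beatriz ∩ Dmitri: 18:00-19:30.
Omar ∩ Grace ∩ Ines ∩ Beatriz ∩ Dmitri ∩ Dana: 18:00-19:30.
Omar ∩ Grace ∩ Ines ∩ Beatriz ∩ Dmitri ∩ Dana ∩ Alice: 18:00-19:30.
Those are the intersection windows.
The longest is 18:00-19:30 at 90 minutes.

90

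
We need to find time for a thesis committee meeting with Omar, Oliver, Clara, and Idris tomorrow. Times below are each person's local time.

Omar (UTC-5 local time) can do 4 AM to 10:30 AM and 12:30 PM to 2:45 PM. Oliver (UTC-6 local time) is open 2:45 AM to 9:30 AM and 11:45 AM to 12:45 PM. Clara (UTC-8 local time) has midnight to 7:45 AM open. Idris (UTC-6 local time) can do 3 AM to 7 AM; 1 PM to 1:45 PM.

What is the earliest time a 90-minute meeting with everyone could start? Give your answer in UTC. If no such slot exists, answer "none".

09:00

Omar in UTC: 09:00-15:30, 17:30-19:45 (add 5h to convert from UTC-5).
Oliver in UTC: 08:45-15:30, 17:45-18:45 (add 6h to convert from UTC-6).
Clara in UTC: 08:00-15:45 (add 8h to convert from UTC-8).
Idris in UTC: 09:00-13:00, 19:00-19:45 (add 6h to convert from UTC-6).
Omar ∩ Oliver: 09:00-15:30, 17:45-18:45.
Omar ∩ Oliver ∩ Clara: 09:00-15:30.
Omar ∩ Oliver ∩ Clara ∩ Idris: 09:00-13:00.
The first common window of at least 90 minutes is 09:00-13:00, so the earliest start is 09:00.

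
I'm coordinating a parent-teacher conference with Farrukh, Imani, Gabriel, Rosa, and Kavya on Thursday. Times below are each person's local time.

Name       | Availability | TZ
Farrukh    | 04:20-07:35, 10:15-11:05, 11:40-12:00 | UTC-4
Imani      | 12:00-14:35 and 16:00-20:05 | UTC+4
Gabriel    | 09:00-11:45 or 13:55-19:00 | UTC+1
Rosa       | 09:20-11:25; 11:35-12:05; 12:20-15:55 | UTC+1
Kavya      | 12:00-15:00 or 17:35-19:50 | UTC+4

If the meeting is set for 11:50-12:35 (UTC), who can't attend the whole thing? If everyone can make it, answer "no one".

Farrukh in UTC: 08:20-11:35, 14:15-15:05, 15:40-16:00 (add 4h to convert from UTC-4).
Imani in UTC: 08:00-10:35, 12:00-16:05 (subtract 4h to convert from UTC+4).
Gabriel in UTC: 08:00-10:45, 12:55-18:00 (subtract 1h to convert from UTC+1).
Rosa in UTC: 08:20-10:25, 10:35-11:05, 11:20-14:55 (subtract 1h to convert from UTC+1).
Kavya in UTC: 08:00-11:00, 13:35-15:50 (subtract 4h to convert from UTC+4).
Farrukh: not fully free for 11:50-12:35. Imani: not fully free for 11:50-12:35. Gabriel: not fully free for 11:50-12:35. Rosa: free for 11:50-12:35. Kavya: not fully free for 11:50-12:35.

Farrukh, Gabriel, Imani, Kavya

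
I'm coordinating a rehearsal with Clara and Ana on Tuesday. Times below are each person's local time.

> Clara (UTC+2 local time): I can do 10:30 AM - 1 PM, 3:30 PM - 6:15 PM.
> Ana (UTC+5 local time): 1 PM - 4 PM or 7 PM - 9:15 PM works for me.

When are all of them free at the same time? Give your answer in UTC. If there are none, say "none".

08:30-11:00, 14:00-16:15

Clara in UTC: 08:30-11:00, 13:30-16:15 (subtract 2h to convert from UTC+2).
Ana in UTC: 08:00-11:00, 14:00-16:15 (subtract 5h to convert from UTC+5).
Clara ∩ Ana: 08:30-11:00, 14:00-16:15.
So the common availability across everyone is 08:30-11:00, 14:00-16:15.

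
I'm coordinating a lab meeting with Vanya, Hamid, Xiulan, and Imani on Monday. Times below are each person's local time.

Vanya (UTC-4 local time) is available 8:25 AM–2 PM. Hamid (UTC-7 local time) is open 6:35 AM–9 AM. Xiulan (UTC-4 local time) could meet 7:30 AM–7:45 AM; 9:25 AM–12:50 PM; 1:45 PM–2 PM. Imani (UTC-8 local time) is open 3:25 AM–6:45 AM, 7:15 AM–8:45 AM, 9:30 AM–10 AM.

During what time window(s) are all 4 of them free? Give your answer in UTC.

13:35-14:45, 15:15-16:00

Vanya in UTC: 12:25-18:00 (add 4h to convert from UTC-4).
Hamid in UTC: 13:35-16:00 (add 7h to convert from UTC-7).
Xiulan in UTC: 11:30-11:45, 13:25-16:50, 17:45-18:00 (add 4h to convert from UTC-4).
Imani in UTC: 11:25-14:45, 15:15-16:45, 17:30-18:00 (add 8h to convert from UTC-8).
Vanya ∩ Hamid: 13:35-16:00.
Vanya ∩ Hamid ∩ Xiulan: 13:35-16:00.
Vanya ∩ Hamid ∩ Xiulan ∩ Imani: 13:35-14:45, 15:15-16:00.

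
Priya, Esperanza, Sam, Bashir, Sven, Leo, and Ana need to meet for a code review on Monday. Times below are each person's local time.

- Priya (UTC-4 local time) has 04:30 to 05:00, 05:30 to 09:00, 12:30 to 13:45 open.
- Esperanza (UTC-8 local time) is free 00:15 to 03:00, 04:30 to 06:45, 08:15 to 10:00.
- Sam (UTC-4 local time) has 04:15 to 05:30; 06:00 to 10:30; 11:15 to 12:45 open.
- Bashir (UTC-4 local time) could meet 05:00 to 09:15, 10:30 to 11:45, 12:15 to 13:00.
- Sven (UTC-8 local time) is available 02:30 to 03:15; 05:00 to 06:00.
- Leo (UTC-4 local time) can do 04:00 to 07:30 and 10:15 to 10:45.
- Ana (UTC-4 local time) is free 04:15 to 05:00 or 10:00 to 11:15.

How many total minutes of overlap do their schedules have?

0

Priya in UTC: 08:30-09:00, 09:30-13:00, 16:30-17:45 (add 4h to convert from UTC-4).
Esperanza in UTC: 08:15-11:00, 12:30-14:45, 16:15-18:00 (add 8h to convert from UTC-8).
Sam in UTC: 08:15-09:30, 10:00-14:30, 15:15-16:45 (add 4h to convert from UTC-4).
Bashir in UTC: 09:00-13:15, 14:30-15:45, 16:15-17:00 (add 4h to convert from UTC-4).
Sven in UTC: 10:30-11:15, 13:00-14:00 (add 8h to convert from UTC-8).
Leo in UTC: 08:00-11:30, 14:15-14:45 (add 4h to convert from UTC-4).
Ana in UTC: 08:15-09:00, 14:00-15:15 (add 4h to convert from UTC-4).
Priya ∩ Esperanza: 08:30-09:00, 09:30-11:00, 12:30-13:00, 16:30-17:45.
Priya ∩ Esperanza ∩ Sam: 08:30-09:00, 10:00-11:00, 12:30-13:00, 16:30-16:45.
Priya ∩ Esperanza ∩ Sam ∩ Bashir: 10:00-11:00, 12:30-13:00, 16:30-16:45.
Priya ∩ Esperanza ∩ Sam ∩ Bashir ∩ Sven: 10:30-11:00.
Priya ∩ Esperanza ∩ Sam ∩ Bashir ∩ Sven ∩ Leo: 10:30-11:00.
Priya ∩ Esperanza ∩ Sam ∩ Bashir ∩ Sven ∩ Leo ∩ Ana: ∅.
There is no time when everyone is free.
There is no common window, so the total is 0 minutes.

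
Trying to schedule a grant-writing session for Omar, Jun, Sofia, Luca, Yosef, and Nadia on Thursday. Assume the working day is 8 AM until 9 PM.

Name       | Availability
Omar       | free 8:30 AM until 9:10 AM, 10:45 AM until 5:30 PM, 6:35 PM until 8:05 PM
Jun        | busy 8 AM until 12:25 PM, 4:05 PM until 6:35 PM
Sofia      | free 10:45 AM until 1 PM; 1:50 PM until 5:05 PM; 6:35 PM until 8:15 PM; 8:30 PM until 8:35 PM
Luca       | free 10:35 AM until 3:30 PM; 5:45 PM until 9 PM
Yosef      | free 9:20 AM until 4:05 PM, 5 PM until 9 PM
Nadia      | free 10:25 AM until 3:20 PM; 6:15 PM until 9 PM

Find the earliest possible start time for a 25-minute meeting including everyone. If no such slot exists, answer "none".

Omar free: 08:30-09:10, 10:45-17:30, 18:35-20:05.
Jun free: 12:25-16:05, 18:35-21:00 (invert busy blocks within the working day).
Sofia free: 10:45-13:00, 13:50-17:05, 18:35-20:15, 20:30-20:35.
Luca free: 10:35-15:30, 17:45-21:00.
Yosef free: 09:20-16:05, 17:00-21:00.
Nadia free: 10:25-15:20, 18:15-21:00.
Omar ∩ Jun: 12:25-16:05, 18:35-20:05.
Omar ∩ Jun ∩ Sofia: 12:25-13:00, 13:50-16:05, 18:35-20:05.
Omar ∩ Jun ∩ Sofia ∩ Luca: 12:25-13:00, 13:50-15:30, 18:35-20:05.
Omar ∩ Jun ∩ Sofia ∩ Luca ∩ Yosef: 12:25-13:00, 13:50-15:30, 18:35-20:05.
Omar ∩ Jun ∩ Sofia ∩ Luca ∩ Yosef ∩ Nadia: 12:25-13:00, 13:50-15:20, 18:35-20:05.
The first common window of at least 25 minutes is 12:25-13:00, so the earliest start is 12:25.

12:25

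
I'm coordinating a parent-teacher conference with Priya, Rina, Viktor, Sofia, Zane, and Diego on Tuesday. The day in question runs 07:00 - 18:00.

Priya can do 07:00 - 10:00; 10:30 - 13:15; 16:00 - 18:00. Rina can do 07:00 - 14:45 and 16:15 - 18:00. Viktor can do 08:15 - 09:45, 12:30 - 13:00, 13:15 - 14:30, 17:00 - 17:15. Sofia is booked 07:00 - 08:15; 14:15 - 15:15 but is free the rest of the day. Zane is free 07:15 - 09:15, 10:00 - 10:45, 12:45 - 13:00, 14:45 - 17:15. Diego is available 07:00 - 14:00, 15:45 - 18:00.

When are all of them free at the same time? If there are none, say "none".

Priya free: 07:00-10:00, 10:30-13:15, 16:00-18:00.
Rina free: 07:00-14:45, 16:15-18:00.
Viktor free: 08:15-09:45, 12:30-13:00, 13:15-14:30, 17:00-17:15.
Sofia free: 08:15-14:15, 15:15-18:00 (invert busy blocks within the working day).
Zane free: 07:15-09:15, 10:00-10:45, 12:45-13:00, 14:45-17:15.
Diego free: 07:00-14:00, 15:45-18:00.
Priya ∩ Rina: 07:00-10:00, 10:30-13:15, 16:15-18:00.
Priya ∩ Rina ∩ Viktor: 08:15-09:45, 12:30-13:00, 17:00-17:15.
Priya ∩ Rina ∩ Viktor ∩ Sofia: 08:15-09:45, 12:30-13:00, 17:00-17:15.
Priya ∩ Rina ∩ Viktor ∩ Sofia ∩ Zane: 08:15-09:15, 12:45-13:00, 17:00-17:15.
Priya ∩ Rina ∩ Viktor ∩ Sofia ∩ Zane ∩ Diego: 08:15-09:15, 12:45-13:00, 17:00-17:15.
Those are the intersection windows.

08:15-09:15, 12:45-13:00, 17:00-17:15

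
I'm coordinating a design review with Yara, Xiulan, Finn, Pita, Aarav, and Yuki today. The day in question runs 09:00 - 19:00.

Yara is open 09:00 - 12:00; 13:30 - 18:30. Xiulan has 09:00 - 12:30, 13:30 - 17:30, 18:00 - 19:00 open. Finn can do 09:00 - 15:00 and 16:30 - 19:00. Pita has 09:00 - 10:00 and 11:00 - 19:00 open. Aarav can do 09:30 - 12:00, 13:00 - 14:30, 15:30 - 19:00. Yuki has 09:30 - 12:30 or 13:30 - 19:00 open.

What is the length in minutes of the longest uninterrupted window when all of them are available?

Yara ∩ Xiulan: 09:00-12:00, 13:30-17:30, 18:00-18:30.
Yara ∩ Xiulan ∩ Finn: 09:00-12:00, 13:30-15:00, 16:30-17:30, 18:00-18:30.
Yara ∩ Xiulan ∩ Finn ∩ Pita: 09:00-10:00, 11:00-12:00, 13:30-15:00, 16:30-17:30, 18:00-18:30.
Yara ∩ Xiulan ∩ Finn ∩ Pita ∩ Aarav: 09:30-10:00, 11:00-12:00, 13:30-14:30, 16:30-17:30, 18:00-18:30.
Yara ∩ Xiulan ∩ Finn ∩ Pita ∩ Aarav ∩ Yuki: 09:30-10:00, 11:00-12:00, 13:30-14:30, 16:30-17:30, 18:00-18:30.
So the common availability across everyone is 09:30-10:00, 11:00-12:00, 13:30-14:30, 16:30-17:30, 18:00-18:30.
The longest is 11:00-12:00 at 60 minutes.

60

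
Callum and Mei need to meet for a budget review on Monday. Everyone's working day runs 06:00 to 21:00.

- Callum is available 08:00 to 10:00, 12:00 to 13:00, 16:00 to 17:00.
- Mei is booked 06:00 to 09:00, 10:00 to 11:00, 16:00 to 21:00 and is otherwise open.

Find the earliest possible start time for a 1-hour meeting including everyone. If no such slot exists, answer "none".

09:00

Callum free: 08:00-10:00, 12:00-13:00, 16:00-17:00.
Mei free: 09:00-10:00, 11:00-16:00 (invert busy blocks within the working day).
Callum ∩ Mei: 09:00-10:00, 12:00-13:00.
The first common window of at least 60 minutes is 09:00-10:00, so the earliest start is 09:00.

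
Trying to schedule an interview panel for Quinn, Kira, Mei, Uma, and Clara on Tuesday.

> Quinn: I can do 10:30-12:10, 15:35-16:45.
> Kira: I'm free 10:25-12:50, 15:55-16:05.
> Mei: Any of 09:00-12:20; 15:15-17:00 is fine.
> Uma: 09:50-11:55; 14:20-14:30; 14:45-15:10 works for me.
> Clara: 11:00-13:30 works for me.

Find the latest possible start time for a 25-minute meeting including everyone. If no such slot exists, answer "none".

Quinn ∩ Kira: 10:30-12:10, 15:55-16:05.
Quinn ∩ Kira ∩ Mei: 10:30-12:10, 15:55-16:05.
Quinn ∩ Kira ∩ Mei ∩ Uma: 10:30-11:55.
Quinn ∩ Kira ∩ Mei ∩ Uma ∩ Clara: 11:00-11:55.
The last common window of at least 25 minutes is 11:00-11:55; a 25-minute meeting can start as late as 11:30 and still end by 11:55.

11:30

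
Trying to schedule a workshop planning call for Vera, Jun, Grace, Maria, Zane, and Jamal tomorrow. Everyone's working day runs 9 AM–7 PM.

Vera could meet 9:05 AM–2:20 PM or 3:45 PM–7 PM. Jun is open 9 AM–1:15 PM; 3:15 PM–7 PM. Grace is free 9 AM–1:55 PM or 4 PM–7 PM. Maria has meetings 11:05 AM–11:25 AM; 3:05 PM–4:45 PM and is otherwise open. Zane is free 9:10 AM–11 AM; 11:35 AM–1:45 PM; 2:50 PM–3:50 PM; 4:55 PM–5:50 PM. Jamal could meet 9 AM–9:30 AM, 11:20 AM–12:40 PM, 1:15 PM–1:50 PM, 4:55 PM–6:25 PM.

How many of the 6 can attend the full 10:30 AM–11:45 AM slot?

Vera free: 09:05-14:20, 15:45-19:00.
Jun free: 09:00-13:15, 15:15-19:00.
Grace free: 09:00-13:55, 16:00-19:00.
Maria free: 09:00-11:05, 11:25-15:05, 16:45-19:00 (invert busy blocks within the working day).
Zane free: 09:10-11:00, 11:35-13:45, 14:50-15:50, 16:55-17:50.
Jamal free: 09:00-09:30, 11:20-12:40, 13:15-13:50, 16:55-18:25.
Vera, Jun, and Grace can make the full 10:30-11:45 slot — that's 3.

3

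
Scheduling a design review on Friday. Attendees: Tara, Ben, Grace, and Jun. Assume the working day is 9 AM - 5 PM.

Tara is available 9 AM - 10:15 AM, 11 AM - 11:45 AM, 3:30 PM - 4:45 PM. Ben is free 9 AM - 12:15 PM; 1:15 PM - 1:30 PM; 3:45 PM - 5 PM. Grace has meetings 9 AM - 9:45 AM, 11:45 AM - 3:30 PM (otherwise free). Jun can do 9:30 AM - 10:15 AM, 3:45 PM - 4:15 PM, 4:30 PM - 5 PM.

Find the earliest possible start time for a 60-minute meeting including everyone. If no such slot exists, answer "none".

none

Tara free: 09:00-10:15, 11:00-11:45, 15:30-16:45.
Ben free: 09:00-12:15, 13:15-13:30, 15:45-17:00.
Grace free: 09:45-11:45, 15:30-17:00 (invert busy blocks within the working day).
Jun free: 09:30-10:15, 15:45-16:15, 16:30-17:00.
Tara ∩ Ben: 09:00-10:15, 11:00-11:45, 15:45-16:45.
Tara ∩ Ben ∩ Grace: 09:45-10:15, 11:00-11:45, 15:45-16:45.
Tara ∩ Ben ∩ Grace ∩ Jun: 09:45-10:15, 15:45-16:15, 16:30-16:45.
No common window is at least 60 minutes long.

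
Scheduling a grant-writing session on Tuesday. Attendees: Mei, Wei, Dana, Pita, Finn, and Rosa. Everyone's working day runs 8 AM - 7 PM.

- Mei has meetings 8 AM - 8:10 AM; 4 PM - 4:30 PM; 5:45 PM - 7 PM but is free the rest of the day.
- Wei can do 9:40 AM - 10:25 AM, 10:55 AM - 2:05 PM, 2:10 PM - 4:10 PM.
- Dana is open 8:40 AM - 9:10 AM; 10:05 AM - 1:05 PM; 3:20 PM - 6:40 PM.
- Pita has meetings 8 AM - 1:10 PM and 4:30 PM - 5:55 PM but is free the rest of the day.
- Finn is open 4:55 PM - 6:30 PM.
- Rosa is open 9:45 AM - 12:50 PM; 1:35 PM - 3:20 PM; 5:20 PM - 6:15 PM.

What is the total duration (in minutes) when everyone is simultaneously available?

0

Mei free: 08:10-16:00, 16:30-17:45 (invert busy blocks within the working day).
Wei free: 09:40-10:25, 10:55-14:05, 14:10-16:10.
Dana free: 08:40-09:10, 10:05-13:05, 15:20-18:40.
Pita free: 13:10-16:30, 17:55-19:00 (invert busy blocks within the working day).
Finn free: 16:55-18:30.
Rosa free: 09:45-12:50, 13:35-15:20, 17:20-18:15.
Mei ∩ Wei: 09:40-10:25, 10:55-14:05, 14:10-16:00.
Mei ∩ Wei ∩ Dana: 10:05-10:25, 10:55-13:05, 15:20-16:00.
Mei ∩ Wei ∩ Dana ∩ Pita: 15:20-16:00.
Mei ∩ Wei ∩ Dana ∩ Pita ∩ Finn: ∅.
Mei ∩ Wei ∩ Dana ∩ Pita ∩ Finn ∩ Rosa: ∅.
There is no time when everyone is free.
There is no common window, so the total is 0 minutes.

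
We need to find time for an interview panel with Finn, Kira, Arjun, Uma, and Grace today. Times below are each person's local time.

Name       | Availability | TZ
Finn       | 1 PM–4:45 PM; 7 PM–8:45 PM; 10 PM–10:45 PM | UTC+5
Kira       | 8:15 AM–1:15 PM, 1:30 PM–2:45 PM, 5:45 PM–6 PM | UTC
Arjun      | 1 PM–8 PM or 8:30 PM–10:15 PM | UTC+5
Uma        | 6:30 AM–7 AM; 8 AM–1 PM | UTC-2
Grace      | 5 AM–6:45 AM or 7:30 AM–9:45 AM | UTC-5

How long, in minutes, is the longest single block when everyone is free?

105

Finn in UTC: 08:00-11:45, 14:00-15:45, 17:00-17:45 (subtract 5h to convert from UTC+5).
Kira in UTC: 08:15-13:15, 13:30-14:45, 17:45-18:00.
Arjun in UTC: 08:00-15:00, 15:30-17:15 (subtract 5h to convert from UTC+5).
Uma in UTC: 08:30-09:00, 10:00-15:00 (add 2h to convert from UTC-2).
Grace in UTC: 10:00-11:45, 12:30-14:45 (add 5h to convert from UTC-5).
Finn ∩ Kira: 08:15-11:45, 14:00-14:45.
Finn ∩ Kira ∩ Arjun: 08:15-11:45, 14:00-14:45.
Finn ∩ Kira ∩ Arjun ∩ Uma: 08:30-09:00, 10:00-11:45, 14:00-14:45.
Finn ∩ Kira ∩ Arjun ∩ Uma ∩ Grace: 10:00-11:45, 14:00-14:45.
The longest is 10:00-11:45 at 105 minutes.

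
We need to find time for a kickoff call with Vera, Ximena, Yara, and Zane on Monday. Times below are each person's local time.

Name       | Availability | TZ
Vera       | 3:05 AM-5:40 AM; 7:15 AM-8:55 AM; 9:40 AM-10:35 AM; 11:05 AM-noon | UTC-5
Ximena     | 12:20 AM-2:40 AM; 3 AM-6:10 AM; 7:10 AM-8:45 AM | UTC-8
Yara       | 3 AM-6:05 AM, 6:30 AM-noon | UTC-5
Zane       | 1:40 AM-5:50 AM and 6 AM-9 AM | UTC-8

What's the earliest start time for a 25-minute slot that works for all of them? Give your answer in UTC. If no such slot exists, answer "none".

09:40

Vera in UTC: 08:05-10:40, 12:15-13:55, 14:40-15:35, 16:05-17:00 (add 5h to convert from UTC-5).
Ximena in UTC: 08:20-10:40, 11:00-14:10, 15:10-16:45 (add 8h to convert from UTC-8).
Yara in UTC: 08:00-11:05, 11:30-17:00 (add 5h to convert from UTC-5).
Zane in UTC: 09:40-13:50, 14:00-17:00 (add 8h to convert from UTC-8).
Vera ∩ Ximena: 08:20-10:40, 12:15-13:55, 15:10-15:35, 16:05-16:45.
Vera ∩ Ximena ∩ Yara: 08:20-10:40, 12:15-13:55, 15:10-15:35, 16:05-16:45.
Vera ∩ Ximena ∩ Yara ∩ Zane: 09:40-10:40, 12:15-13:50, 15:10-15:35, 16:05-16:45.
Those are the intersection windows.
The first common window of at least 25 minutes is 09:40-10:40, so the earliest start is 09:40.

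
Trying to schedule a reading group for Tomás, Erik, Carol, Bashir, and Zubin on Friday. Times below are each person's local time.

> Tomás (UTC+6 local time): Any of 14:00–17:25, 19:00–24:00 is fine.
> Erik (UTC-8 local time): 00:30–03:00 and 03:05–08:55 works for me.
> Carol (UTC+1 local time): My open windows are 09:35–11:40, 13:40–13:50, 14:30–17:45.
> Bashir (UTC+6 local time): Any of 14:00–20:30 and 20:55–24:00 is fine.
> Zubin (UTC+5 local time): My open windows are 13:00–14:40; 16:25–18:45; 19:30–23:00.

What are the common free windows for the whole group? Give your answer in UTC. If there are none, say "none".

08:35-09:40, 13:30-13:45, 14:55-16:45

Tomás in UTC: 08:00-11:25, 13:00-18:00 (subtract 6h to convert from UTC+6).
Erik in UTC: 08:30-11:00, 11:05-16:55 (add 8h to convert from UTC-8).
Carol in UTC: 08:35-10:40, 12:40-12:50, 13:30-16:45 (subtract 1h to convert from UTC+1).
Bashir in UTC: 08:00-14:30, 14:55-18:00 (subtract 6h to convert from UTC+6).
Zubin in UTC: 08:00-09:40, 11:25-13:45, 14:30-18:00 (subtract 5h to convert from UTC+5).
Tomás ∩ Erik: 08:30-11:00, 11:05-11:25, 13:00-16:55.
Tomás ∩ Erik ∩ Carol: 08:35-10:40, 13:30-16:45.
Tomás ∩ Erik ∩ Carol ∩ Bashir: 08:35-10:40, 13:30-14:30, 14:55-16:45.
Tomás ∩ Erik ∩ Carol ∩ Bashir ∩ Zubin: 08:35-09:40, 13:30-13:45, 14:55-16:45.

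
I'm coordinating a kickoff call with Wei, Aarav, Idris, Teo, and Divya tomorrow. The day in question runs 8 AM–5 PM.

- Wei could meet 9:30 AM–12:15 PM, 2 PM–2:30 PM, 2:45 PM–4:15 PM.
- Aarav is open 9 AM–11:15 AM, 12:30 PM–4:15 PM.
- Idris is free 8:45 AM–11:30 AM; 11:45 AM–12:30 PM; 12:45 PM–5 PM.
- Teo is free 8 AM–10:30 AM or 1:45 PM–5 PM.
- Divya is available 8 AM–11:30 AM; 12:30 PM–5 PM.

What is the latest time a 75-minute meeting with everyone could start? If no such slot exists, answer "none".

15:00

Wei ∩ Aarav: 09:30-11:15, 14:00-14:30, 14:45-16:15.
Wei ∩ Aarav ∩ Idris: 09:30-11:15, 14:00-14:30, 14:45-16:15.
Wei ∩ Aarav ∩ Idris ∩ Teo: 09:30-10:30, 14:00-14:30, 14:45-16:15.
Wei ∩ Aarav ∩ Idris ∩ Teo ∩ Divya: 09:30-10:30, 14:00-14:30, 14:45-16:15.
The last common window of at least 75 minutes is 14:45-16:15; a 75-minute meeting can start as late as 15:00 and still end by 16:15.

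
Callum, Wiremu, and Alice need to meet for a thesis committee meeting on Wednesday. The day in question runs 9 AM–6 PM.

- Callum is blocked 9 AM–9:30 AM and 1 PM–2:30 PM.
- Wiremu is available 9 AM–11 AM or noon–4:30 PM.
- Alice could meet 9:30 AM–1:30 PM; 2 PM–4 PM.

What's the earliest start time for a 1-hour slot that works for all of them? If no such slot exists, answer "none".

09:30

Callum free: 09:30-13:00, 14:30-18:00 (invert busy blocks within the working day).
Wiremu free: 09:00-11:00, 12:00-16:30.
Alice free: 09:30-13:30, 14:00-16:00.
Callum ∩ Wiremu: 09:30-11:00, 12:00-13:00, 14:30-16:30.
Callum ∩ Wiremu ∩ Alice: 09:30-11:00, 12:00-13:00, 14:30-16:00.
So the common availability across everyone is 09:30-11:00, 12:00-13:00, 14:30-16:00.
The first common window of at least 60 minutes is 09:30-11:00, so the earliest start is 09:30.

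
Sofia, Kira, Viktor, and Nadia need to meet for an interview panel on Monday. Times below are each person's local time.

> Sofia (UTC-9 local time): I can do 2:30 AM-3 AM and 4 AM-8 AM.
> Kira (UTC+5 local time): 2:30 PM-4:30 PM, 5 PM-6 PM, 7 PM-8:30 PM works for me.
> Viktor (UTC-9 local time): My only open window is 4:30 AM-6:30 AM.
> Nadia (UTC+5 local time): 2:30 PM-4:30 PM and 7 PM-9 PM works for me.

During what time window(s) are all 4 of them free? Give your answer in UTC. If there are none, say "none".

14:00-15:30

Sofia in UTC: 11:30-12:00, 13:00-17:00 (add 9h to convert from UTC-9).
Kira in UTC: 09:30-11:30, 12:00-13:00, 14:00-15:30 (subtract 5h to convert from UTC+5).
Viktor in UTC: 13:30-15:30 (add 9h to convert from UTC-9).
Nadia in UTC: 09:30-11:30, 14:00-16:00 (subtract 5h to convert from UTC+5).
Sofia ∩ Kira: 14:00-15:30.
Sofia ∩ Kira ∩ Viktor: 14:00-15:30.
Sofia ∩ Kira ∩ Viktor ∩ Nadia: 14:00-15:30.
Those are the intersection windows.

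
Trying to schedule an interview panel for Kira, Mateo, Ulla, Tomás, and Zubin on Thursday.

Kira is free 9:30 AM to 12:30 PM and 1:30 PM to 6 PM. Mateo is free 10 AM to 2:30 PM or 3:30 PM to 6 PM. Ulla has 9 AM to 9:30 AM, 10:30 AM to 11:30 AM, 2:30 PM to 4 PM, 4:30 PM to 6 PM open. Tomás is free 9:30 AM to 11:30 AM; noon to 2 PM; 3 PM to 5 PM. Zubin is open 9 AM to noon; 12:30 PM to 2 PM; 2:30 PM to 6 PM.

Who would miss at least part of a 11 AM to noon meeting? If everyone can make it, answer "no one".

Tomás, Ulla

Kira: free for 11:00-12:00. Mateo: free for 11:00-12:00. Ulla: not fully free for 11:00-12:00. Tomás: not fully free for 11:00-12:00. Zubin: free for 11:00-12:00.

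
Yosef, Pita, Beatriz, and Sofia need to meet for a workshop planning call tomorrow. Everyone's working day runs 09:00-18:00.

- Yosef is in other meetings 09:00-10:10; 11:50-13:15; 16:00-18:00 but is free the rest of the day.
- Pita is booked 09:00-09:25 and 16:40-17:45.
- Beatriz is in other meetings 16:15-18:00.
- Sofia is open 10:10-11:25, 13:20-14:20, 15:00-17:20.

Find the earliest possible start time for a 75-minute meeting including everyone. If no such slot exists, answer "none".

10:10

Yosef free: 10:10-11:50, 13:15-16:00 (invert busy blocks within the working day).
Pita free: 09:25-16:40, 17:45-18:00 (invert busy blocks within the working day).
Beatriz free: 09:00-16:15 (invert busy blocks within the working day).
Sofia free: 10:10-11:25, 13:20-14:20, 15:00-17:20.
Yosef ∩ Pita: 10:10-11:50, 13:15-16:00.
Yosef ∩ Pita ∩ Beatriz: 10:10-11:50, 13:15-16:00.
Yosef ∩ Pita ∩ Beatriz ∩ Sofia: 10:10-11:25, 13:20-14:20, 15:00-16:00.
The first common window of at least 75 minutes is 10:10-11:25, so the earliest start is 10:10.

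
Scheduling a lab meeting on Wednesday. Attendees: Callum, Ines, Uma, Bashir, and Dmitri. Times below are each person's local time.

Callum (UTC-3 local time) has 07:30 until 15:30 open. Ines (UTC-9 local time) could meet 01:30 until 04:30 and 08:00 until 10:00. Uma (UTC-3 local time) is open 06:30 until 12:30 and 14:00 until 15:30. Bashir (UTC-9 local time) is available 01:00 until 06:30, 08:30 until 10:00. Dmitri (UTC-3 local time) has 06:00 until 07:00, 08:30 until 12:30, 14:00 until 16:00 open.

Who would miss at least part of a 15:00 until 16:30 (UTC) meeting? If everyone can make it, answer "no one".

Bashir, Dmitri, Ines, Uma

Callum in UTC: 10:30-18:30 (add 3h to convert from UTC-3).
Ines in UTC: 10:30-13:30, 17:00-19:00 (add 9h to convert from UTC-9).
Uma in UTC: 09:30-15:30, 17:00-18:30 (add 3h to convert from UTC-3).
Bashir in UTC: 10:00-15:30, 17:30-19:00 (add 9h to convert from UTC-9).
Dmitri in UTC: 09:00-10:00, 11:30-15:30, 17:00-19:00 (add 3h to convert from UTC-3).
Callum: free for 15:00-16:30. Ines: not fully free for 15:00-16:30. Uma: not fully free for 15:00-16:30. Bashir: not fully free for 15:00-16:30. Dmitri: not fully free for 15:00-16:30.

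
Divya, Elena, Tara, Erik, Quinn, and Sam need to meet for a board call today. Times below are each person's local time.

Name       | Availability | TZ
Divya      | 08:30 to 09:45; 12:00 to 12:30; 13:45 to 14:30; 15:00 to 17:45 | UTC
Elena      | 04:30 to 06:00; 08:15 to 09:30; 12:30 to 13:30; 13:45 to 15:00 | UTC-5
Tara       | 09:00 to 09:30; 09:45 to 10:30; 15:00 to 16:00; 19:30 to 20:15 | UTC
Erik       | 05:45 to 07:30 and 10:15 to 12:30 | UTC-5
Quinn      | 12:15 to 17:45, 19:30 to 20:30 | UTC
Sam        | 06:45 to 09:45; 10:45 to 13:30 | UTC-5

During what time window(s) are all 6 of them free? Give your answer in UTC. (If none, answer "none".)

none

Divya in UTC: 08:30-09:45, 12:00-12:30, 13:45-14:30, 15:00-17:45.
Elena in UTC: 09:30-11:00, 13:15-14:30, 17:30-18:30, 18:45-20:00 (add 5h to convert from UTC-5).
Tara in UTC: 09:00-09:30, 09:45-10:30, 15:00-16:00, 19:30-20:15.
Erik in UTC: 10:45-12:30, 15:15-17:30 (add 5h to convert from UTC-5).
Quinn in UTC: 12:15-17:45, 19:30-20:30.
Sam in UTC: 11:45-14:45, 15:45-18:30 (add 5h to convert from UTC-5).
Divya ∩ Elena: 09:30-09:45, 13:45-14:30, 17:30-17:45.
Divya ∩ Elena ∩ Tara: ∅.
Divya ∩ Elena ∩ Tara ∩ Erik: ∅.
Divya ∩ Elena ∩ Tara ∩ Erik ∩ Quinn: ∅.
Divya ∩ Elena ∩ Tara ∩ Erik ∩ Quinn ∩ Sam: ∅.
There is no time when everyone is free.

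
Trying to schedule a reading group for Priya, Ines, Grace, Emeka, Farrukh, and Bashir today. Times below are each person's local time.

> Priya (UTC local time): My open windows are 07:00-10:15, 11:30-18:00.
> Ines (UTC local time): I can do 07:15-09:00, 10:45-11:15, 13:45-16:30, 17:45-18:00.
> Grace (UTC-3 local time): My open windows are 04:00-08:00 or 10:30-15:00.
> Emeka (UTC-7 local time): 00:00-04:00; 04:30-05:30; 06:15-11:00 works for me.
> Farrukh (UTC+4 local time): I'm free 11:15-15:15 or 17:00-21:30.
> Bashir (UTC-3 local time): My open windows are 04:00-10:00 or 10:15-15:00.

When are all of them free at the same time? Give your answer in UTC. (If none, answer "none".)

07:15-09:00, 13:45-16:30

Priya in UTC: 07:00-10:15, 11:30-18:00.
Ines in UTC: 07:15-09:00, 10:45-11:15, 13:45-16:30, 17:45-18:00.
Grace in UTC: 07:00-11:00, 13:30-18:00 (add 3h to convert from UTC-3).
Emeka in UTC: 07:00-11:00, 11:30-12:30, 13:15-18:00 (add 7h to convert from UTC-7).
Farrukh in UTC: 07:15-11:15, 13:00-17:30 (subtract 4h to convert from UTC+4).
Bashir in UTC: 07:00-13:00, 13:15-18:00 (add 3h to convert from UTC-3).
Priya ∩ Ines: 07:15-09:00, 13:45-16:30, 17:45-18:00.
Priya ∩ Ines ∩ Grace: 07:15-09:00, 13:45-16:30, 17:45-18:00.
Priya ∩ Ines ∩ Grace ∩ Emeka: 07:15-09:00, 13:45-16:30, 17:45-18:00.
Priya ∩ Ines ∩ Grace ∩ Emeka ∩ Farrukh: 07:15-09:00, 13:45-16:30.
Priya ∩ Ines ∩ Grace ∩ Emeka ∩ Farrukh ∩ Bashir: 07:15-09:00, 13:45-16:30.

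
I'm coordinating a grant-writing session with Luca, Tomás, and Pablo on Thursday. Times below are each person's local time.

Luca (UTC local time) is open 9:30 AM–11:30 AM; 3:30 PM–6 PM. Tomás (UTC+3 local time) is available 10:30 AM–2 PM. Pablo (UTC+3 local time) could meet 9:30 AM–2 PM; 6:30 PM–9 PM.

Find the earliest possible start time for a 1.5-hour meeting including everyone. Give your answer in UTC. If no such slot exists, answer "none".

09:30

Luca in UTC: 09:30-11:30, 15:30-18:00.
Tomás in UTC: 07:30-11:00 (subtract 3h to convert from UTC+3).
Pablo in UTC: 06:30-11:00, 15:30-18:00 (subtract 3h to convert from UTC+3).
Luca ∩ Tomás: 09:30-11:00.
Luca ∩ Tomás ∩ Pablo: 09:30-11:00.
The first common window of at least 90 minutes is 09:30-11:00, so the earliest start is 09:30.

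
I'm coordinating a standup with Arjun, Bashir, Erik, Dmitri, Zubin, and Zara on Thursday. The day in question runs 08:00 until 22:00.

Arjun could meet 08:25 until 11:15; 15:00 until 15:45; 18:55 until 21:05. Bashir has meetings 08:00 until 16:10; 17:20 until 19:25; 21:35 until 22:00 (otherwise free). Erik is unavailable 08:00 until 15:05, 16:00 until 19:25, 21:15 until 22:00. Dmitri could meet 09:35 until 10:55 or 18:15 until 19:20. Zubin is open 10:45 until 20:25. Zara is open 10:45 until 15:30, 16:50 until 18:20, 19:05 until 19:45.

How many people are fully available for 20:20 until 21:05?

Arjun free: 08:25-11:15, 15:00-15:45, 18:55-21:05.
Bashir free: 16:10-17:20, 19:25-21:35 (invert busy blocks within the working day).
Erik free: 15:05-16:00, 19:25-21:15 (invert busy blocks within the working day).
Dmitri free: 09:35-10:55, 18:15-19:20.
Zubin free: 10:45-20:25.
Zara free: 10:45-15:30, 16:50-18:20, 19:05-19:45.
Arjun, Bashir, and Erik can make the full 20:20-21:05 slot — that's 3.

3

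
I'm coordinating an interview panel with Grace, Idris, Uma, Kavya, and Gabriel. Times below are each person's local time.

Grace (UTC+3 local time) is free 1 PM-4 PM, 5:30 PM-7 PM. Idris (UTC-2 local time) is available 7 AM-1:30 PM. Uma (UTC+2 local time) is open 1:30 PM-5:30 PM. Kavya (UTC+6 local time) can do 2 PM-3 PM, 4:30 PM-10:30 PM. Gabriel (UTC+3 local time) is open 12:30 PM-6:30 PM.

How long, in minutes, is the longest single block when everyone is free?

Grace in UTC: 10:00-13:00, 14:30-16:00 (subtract 3h to convert from UTC+3).
Idris in UTC: 09:00-15:30 (add 2h to convert from UTC-2).
Uma in UTC: 11:30-15:30 (subtract 2h to convert from UTC+2).
Kavya in UTC: 08:00-09:00, 10:30-16:30 (subtract 6h to convert from UTC+6).
Gabriel in UTC: 09:30-15:30 (subtract 3h to convert from UTC+3).
Grace ∩ Idris: 10:00-13:00, 14:30-15:30.
Grace ∩ Idris ∩ Uma: 11:30-13:00, 14:30-15:30.
Grace ∩ Idris ∩ Uma ∩ Kavya: 11:30-13:00, 14:30-15:30.
Grace ∩ Idris ∩ Uma ∩ Kavya ∩ Gabriel: 11:30-13:00, 14:30-15:30.
Those are the intersection windows.
The longest is 11:30-13:00 at 90 minutes.

90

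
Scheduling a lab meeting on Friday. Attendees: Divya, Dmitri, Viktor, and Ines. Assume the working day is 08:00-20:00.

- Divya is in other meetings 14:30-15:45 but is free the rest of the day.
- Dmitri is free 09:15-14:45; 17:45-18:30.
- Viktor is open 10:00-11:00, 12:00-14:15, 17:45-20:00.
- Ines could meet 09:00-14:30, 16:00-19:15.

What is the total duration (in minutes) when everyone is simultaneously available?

Divya free: 08:00-14:30, 15:45-20:00 (invert busy blocks within the working day).
Dmitri free: 09:15-14:45, 17:45-18:30.
Viktor free: 10:00-11:00, 12:00-14:15, 17:45-20:00.
Ines free: 09:00-14:30, 16:00-19:15.
Divya ∩ Dmitri: 09:15-14:30, 17:45-18:30.
Divya ∩ Dmitri ∩ Viktor: 10:00-11:00, 12:00-14:15, 17:45-18:30.
Divya ∩ Dmitri ∩ Viktor ∩ Ines: 10:00-11:00, 12:00-14:15, 17:45-18:30.
Summing the common windows: 60 + 135 + 45 = 240 minutes.

240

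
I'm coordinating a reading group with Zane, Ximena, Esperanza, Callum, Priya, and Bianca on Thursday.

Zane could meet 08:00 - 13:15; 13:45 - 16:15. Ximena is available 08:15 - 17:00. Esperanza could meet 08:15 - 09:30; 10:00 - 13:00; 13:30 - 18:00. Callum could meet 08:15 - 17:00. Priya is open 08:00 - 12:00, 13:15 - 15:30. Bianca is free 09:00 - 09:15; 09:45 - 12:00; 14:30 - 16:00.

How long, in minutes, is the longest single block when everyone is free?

Zane ∩ Ximena: 08:15-13:15, 13:45-16:15.
Zane ∩ Ximena ∩ Esperanza: 08:15-09:30, 10:00-13:00, 13:45-16:15.
Zane ∩ Ximena ∩ Esperanza ∩ Callum: 08:15-09:30, 10:00-13:00, 13:45-16:15.
Zane ∩ Ximena ∩ Esperanza ∩ Callum ∩ Priya: 08:15-09:30, 10:00-12:00, 13:45-15:30.
Zane ∩ Ximena ∩ Esperanza ∩ Callum ∩ Priya ∩ Bianca: 09:00-09:15, 10:00-12:00, 14:30-15:30.
Those are the intersection windows.
The longest is 10:00-12:00 at 120 minutes.

120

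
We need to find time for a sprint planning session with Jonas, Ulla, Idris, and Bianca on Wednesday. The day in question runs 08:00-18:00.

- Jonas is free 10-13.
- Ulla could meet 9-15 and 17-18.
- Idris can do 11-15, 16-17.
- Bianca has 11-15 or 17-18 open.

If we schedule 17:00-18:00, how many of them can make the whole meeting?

2

Ulla and Bianca can make the full 17:00-18:00 slot — that's 2.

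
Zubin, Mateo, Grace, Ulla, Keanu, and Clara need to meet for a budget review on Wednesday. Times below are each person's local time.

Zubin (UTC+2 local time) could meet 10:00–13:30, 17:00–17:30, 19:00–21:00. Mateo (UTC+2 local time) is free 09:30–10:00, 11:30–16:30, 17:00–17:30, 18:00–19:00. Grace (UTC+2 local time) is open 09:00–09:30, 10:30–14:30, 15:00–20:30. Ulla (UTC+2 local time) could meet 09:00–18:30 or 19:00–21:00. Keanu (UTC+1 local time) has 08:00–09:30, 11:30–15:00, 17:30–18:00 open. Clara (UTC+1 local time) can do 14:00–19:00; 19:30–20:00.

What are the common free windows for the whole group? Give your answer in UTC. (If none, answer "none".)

none

Zubin in UTC: 08:00-11:30, 15:00-15:30, 17:00-19:00 (subtract 2h to convert from UTC+2).
Mateo in UTC: 07:30-08:00, 09:30-14:30, 15:00-15:30, 16:00-17:00 (subtract 2h to convert from UTC+2).
Grace in UTC: 07:00-07:30, 08:30-12:30, 13:00-18:30 (subtract 2h to convert from UTC+2).
Ulla in UTC: 07:00-16:30, 17:00-19:00 (subtract 2h to convert from UTC+2).
Keanu in UTC: 07:00-08:30, 10:30-14:00, 16:30-17:00 (subtract 1h to convert from UTC+1).
Clara in UTC: 13:00-18:00, 18:30-19:00 (subtract 1h to convert from UTC+1).
Zubin ∩ Mateo: 09:30-11:30, 15:00-15:30.
Zubin ∩ Mateo ∩ Grace: 09:30-11:30, 15:00-15:30.
Zubin ∩ Mateo ∩ Grace ∩ Ulla: 09:30-11:30, 15:00-15:30.
Zubin ∩ Mateo ∩ Grace ∩ Ulla ∩ Keanu: 10:30-11:30.
Zubin ∩ Mateo ∩ Grace ∩ Ulla ∩ Keanu ∩ Clara: ∅.
There is no time when everyone is free.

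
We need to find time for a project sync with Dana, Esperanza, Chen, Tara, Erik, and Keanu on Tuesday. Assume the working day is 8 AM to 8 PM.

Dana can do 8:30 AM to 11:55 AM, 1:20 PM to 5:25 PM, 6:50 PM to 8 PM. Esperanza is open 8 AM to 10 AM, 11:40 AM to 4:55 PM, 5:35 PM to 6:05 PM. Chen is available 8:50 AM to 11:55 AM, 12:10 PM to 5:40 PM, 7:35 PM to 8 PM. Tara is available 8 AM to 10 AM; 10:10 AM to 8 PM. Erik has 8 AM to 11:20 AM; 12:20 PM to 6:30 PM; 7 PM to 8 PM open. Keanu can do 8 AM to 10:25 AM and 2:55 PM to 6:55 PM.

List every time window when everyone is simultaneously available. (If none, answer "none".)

Dana ∩ Esperanza: 08:30-10:00, 11:40-11:55, 13:20-16:55.
Dana ∩ Esperanza ∩ Chen: 08:50-10:00, 11:40-11:55, 13:20-16:55.
Dana ∩ Esperanza ∩ Chen ∩ Tara: 08:50-10:00, 11:40-11:55, 13:20-16:55.
Dana ∩ Esperanza ∩ Chen ∩ Tara ∩ Erik: 08:50-10:00, 13:20-16:55.
Dana ∩ Esperanza ∩ Chen ∩ Tara ∩ Erik ∩ Keanu: 08:50-10:00, 14:55-16:55.

08:50-10:00, 14:55-16:55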